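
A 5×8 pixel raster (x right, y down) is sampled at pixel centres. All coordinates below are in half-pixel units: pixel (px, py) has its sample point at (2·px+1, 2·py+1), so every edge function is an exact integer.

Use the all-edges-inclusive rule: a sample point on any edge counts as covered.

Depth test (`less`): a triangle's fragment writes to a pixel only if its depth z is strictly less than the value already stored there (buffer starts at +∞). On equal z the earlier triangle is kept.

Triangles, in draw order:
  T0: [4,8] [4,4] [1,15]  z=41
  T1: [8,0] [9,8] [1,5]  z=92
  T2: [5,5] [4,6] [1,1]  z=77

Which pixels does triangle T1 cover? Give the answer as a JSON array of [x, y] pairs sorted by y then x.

T0:
  2·area = 12  (B↔C swapped to make it positive)
  edge (4, 8)→(1, 15): d=(-3,7) inclusive
  edge (1, 15)→(4, 4): d=(3,-11) inclusive
  edge (4, 4)→(4, 8): d=(0,4) inclusive
    (3,0)@(7, 1): e=[0,24,-12] → ·  [on edge]
    (1,4)@(3, 9): e=[4,4,4] → █
    (2,4)@(5, 9): e=[-10,26,-4] → ·
    (1,5)@(3, 11): e=[-2,10,4] → ·
    (0,7)@(1, 15): e=[0,0,12] → █  [on edge]
    (1,7)@(3, 15): e=[-14,22,4] → ·
  covered (2 px):
    · · · · ·
    · · · · ·
    · · · · ·
    · · · · ·
    · █ · · ·
    · · · · ·
    · · · · ·
    █ · · · ·
T1:
  2·area = 61
  edge (8, 0)→(9, 8): d=(1,8) inclusive
  edge (9, 8)→(1, 5): d=(-8,-3) inclusive
  edge (1, 5)→(8, 0): d=(7,-5) inclusive
    (3,0)@(7, 1): e=[9,50,2] → █
    (4,0)@(9, 1): e=[-7,56,12] → ·
    (2,1)@(5, 3): e=[27,28,6] → █
    (4,1)@(9, 3): e=[-5,40,26] → ·
    (0,2)@(1, 5): e=[61,0,0] → █  [on edge]
    (1,2)@(3, 5): e=[45,6,10] → █
    (4,2)@(9, 5): e=[-3,24,40] → ·
    (0,3)@(1, 7): e=[63,-16,14] → ·
    (1,3)@(3, 7): e=[47,-10,24] → ·
    (2,3)@(5, 7): e=[31,-4,34] → ·
    (3,3)@(7, 7): e=[15,2,44] → █
    (4,3)@(9, 7): e=[-1,8,54] → ·
  covered (8 px):
    · · · █ ·
    · · █ █ ·
    █ █ █ █ ·
    · · · █ ·
    · · · · ·
    · · · · ·
    · · · · ·
    · · · · ·
T2:
  2·area = 8
  edge (5, 5)→(4, 6): d=(-1,1) inclusive
  edge (4, 6)→(1, 1): d=(-3,-5) inclusive
  edge (1, 1)→(5, 5): d=(4,4) inclusive
    (0,0)@(1, 1): e=[8,0,0] → █  [on edge]
    (1,0)@(3, 1): e=[6,10,-8] → ·
    (4,0)@(9, 1): e=[0,40,-32] → ·  [on edge]
    (0,1)@(1, 3): e=[6,-6,8] → ·
    (1,1)@(3, 3): e=[4,4,0] → █  [on edge]
    (2,1)@(5, 3): e=[2,14,-8] → ·
    (3,1)@(7, 3): e=[0,24,-16] → ·  [on edge]
    (1,2)@(3, 5): e=[2,-2,8] → ·
    (2,2)@(5, 5): e=[0,8,0] → █  [on edge]
    (3,2)@(7, 5): e=[-2,18,-8] → ·
    (1,3)@(3, 7): e=[0,-8,16] → ·  [on edge]
    (2,3)@(5, 7): e=[-2,2,8] → ·
    (3,3)@(7, 7): e=[-4,12,0] → ·  [on edge]
    (0,4)@(1, 9): e=[0,-24,32] → ·  [on edge]
    (4,4)@(9, 9): e=[-8,16,0] → ·  [on edge]
    (3,5)@(7, 11): e=[-8,0,16] → ·  [on edge]
  covered (3 px):
    █ · · · ·
    · █ · · ·
    · · █ · ·
    · · · · ·
    · · · · ·
    · · · · ·
    · · · · ·
    · · · · ·

Final: [[3,0],[2,1],[3,1],[0,2],[1,2],[2,2],[3,2],[3,3]]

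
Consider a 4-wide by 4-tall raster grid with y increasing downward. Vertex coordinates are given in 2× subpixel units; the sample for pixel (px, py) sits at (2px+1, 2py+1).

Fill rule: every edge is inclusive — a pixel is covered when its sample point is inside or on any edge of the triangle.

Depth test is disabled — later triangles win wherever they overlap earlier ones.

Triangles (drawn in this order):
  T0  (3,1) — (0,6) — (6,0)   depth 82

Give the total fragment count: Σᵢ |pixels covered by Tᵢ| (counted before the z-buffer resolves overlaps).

T0:
  2·area = 12  (B↔C swapped to make it positive)
  edge (3, 1)→(6, 0): d=(3,-1) inclusive
  edge (6, 0)→(0, 6): d=(-6,6) inclusive
  edge (0, 6)→(3, 1): d=(3,-5) inclusive
    (1,0)@(3, 1): e=[0,12,0] → #  [on edge]
    (2,0)@(5, 1): e=[2,0,10] → #  [on edge]
    (3,0)@(7, 1): e=[4,-12,20] → ·
    (1,1)@(3, 3): e=[6,0,6] → #  [on edge]
    (2,1)@(5, 3): e=[8,-12,16] → ·
    (0,2)@(1, 5): e=[10,0,2] → #  [on edge]
    (1,2)@(3, 5): e=[12,-12,12] → ·
    (0,3)@(1, 7): e=[16,-12,8] → ·
  covered (4 px):
    · # # ·
    · # · ·
    # · · ·
    · · · ·

Result: 4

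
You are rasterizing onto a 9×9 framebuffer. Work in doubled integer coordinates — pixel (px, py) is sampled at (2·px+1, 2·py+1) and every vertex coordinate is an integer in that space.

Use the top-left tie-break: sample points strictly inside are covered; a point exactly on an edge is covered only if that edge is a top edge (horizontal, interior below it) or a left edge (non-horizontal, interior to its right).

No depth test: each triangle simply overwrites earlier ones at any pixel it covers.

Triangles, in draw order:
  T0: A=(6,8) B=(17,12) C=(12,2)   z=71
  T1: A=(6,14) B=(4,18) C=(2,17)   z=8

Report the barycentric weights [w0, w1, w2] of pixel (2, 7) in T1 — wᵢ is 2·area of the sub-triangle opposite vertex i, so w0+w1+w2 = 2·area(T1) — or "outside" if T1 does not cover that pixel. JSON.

T0:
  2·area = 90  (B↔C swapped to make it positive)
  edge (6, 8)→(12, 2): d=(6,-6) top-left  bias=+0
  edge (12, 2)→(17, 12): d=(5,10) right/bottom  bias=-1
  edge (17, 12)→(6, 8): d=(-11,-4) top-left  bias=+0
    (6,0)@(13, 1): e=[0,-15,105] → ·  [on edge]
    (5,1)@(11, 3): e=[0,15,75] → █  [on edge]
    (6,1)@(13, 3): e=[12,-5,83] → ·
    (4,2)@(9, 5): e=[0,45,45] → █  [on edge]
    (6,2)@(13, 5): e=[24,5,61] → █
    (7,2)@(15, 5): e=[36,-15,69] → ·
    (3,3)@(7, 7): e=[0,75,15] → █  [on edge]
    (7,3)@(15, 7): e=[48,-5,47] → ·
    (2,4)@(5, 9): e=[0,105,-15] → ·  [on edge]
    (3,4)@(7, 9): e=[12,85,-7] → ·
    (4,4)@(9, 9): e=[24,65,1] → █
    (7,4)@(15, 9): e=[60,5,25] → █
    (1,5)@(3, 11): e=[0,135,-45] → ·  [on edge]
    (0,6)@(1, 13): e=[0,165,-75] → ·  [on edge]
  covered (13 px):
    · · · · · · · · ·
    · · · · · █ · · ·
    · · · · █ █ █ · ·
    · · · █ █ █ █ · ·
    · · · · █ █ █ █ ·
    · · · · · · · █ ·
    · · · · · · · · ·
    · · · · · · · · ·
    · · · · · · · · ·
T1:
  2·area = 10
  edge (6, 14)→(4, 18): d=(-2,4) right/bottom  bias=-1
  edge (4, 18)→(2, 17): d=(-2,-1) top-left  bias=+0
  edge (2, 17)→(6, 14): d=(4,-3) top-left  bias=+0
    (2,7)@(5, 15): e=[2,7,1] → █
    (3,7)@(7, 15): e=[-6,9,7] → ·
    (1,8)@(3, 17): e=[6,1,3] → █
    (2,8)@(5, 17): e=[-2,3,9] → ·
  covered (2 px):
    · · · · · · · · ·
    · · · · · · · · ·
    · · · · · · · · ·
    · · · · · · · · ·
    · · · · · · · · ·
    · · · · · · · · ·
    · · · · · · · · ·
    · · █ · · · · · ·
    · █ · · · · · · ·

Final: [7,1,2]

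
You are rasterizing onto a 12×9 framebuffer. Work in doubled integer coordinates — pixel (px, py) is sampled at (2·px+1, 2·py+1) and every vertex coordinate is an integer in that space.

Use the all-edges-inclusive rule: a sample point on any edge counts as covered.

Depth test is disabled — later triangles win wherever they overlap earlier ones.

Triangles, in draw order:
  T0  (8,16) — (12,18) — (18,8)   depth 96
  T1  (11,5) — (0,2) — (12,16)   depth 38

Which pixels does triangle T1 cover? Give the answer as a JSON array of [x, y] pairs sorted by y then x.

T0:
  2·area = 52  (B↔C swapped to make it positive)
  edge (8, 16)→(18, 8): d=(10,-8) inclusive
  edge (18, 8)→(12, 18): d=(-6,10) inclusive
  edge (12, 18)→(8, 16): d=(-4,-2) inclusive
    (10,1)@(21, 3): e=[-26,0,78] → ·  [on edge]
    (8,4)@(17, 9): e=[2,4,46] → #
    (9,4)@(19, 9): e=[18,-16,50] → ·
    (7,5)@(15, 11): e=[6,12,34] → #
    (8,5)@(17, 11): e=[22,-8,38] → ·
    (6,6)@(13, 13): e=[10,20,22] → #
    (7,6)@(15, 13): e=[26,0,26] → #  [on edge]
    (8,6)@(17, 13): e=[42,-20,30] → ·
    (5,7)@(11, 15): e=[14,28,10] → #
    (7,7)@(15, 15): e=[46,-12,18] → ·
    (5,8)@(11, 17): e=[34,16,2] → #
    (6,8)@(13, 17): e=[50,-4,6] → ·
  covered (7 px):
    · · · · · · · · · · · ·
    · · · · · · · · · · · ·
    · · · · · · · · · · · ·
    · · · · · · · · · · · ·
    · · · · · · · · # · · ·
    · · · · · · · # · · · ·
    · · · · · · # # · · · ·
    · · · · · # # · · · · ·
    · · · · · # · · · · · ·
T1:
  2·area = 118  (B↔C swapped to make it positive)
  edge (11, 5)→(12, 16): d=(1,11) inclusive
  edge (12, 16)→(0, 2): d=(-12,-14) inclusive
  edge (0, 2)→(11, 5): d=(11,3) inclusive
    (0,1)@(1, 3): e=[108,2,8] → #
    (1,1)@(3, 3): e=[86,30,2] → #
    (2,1)@(5, 3): e=[64,58,-4] → ·
    (0,2)@(1, 5): e=[110,-22,30] → ·
    (1,2)@(3, 5): e=[88,6,24] → #
    (2,2)@(5, 5): e=[66,34,18] → #
    (3,2)@(7, 5): e=[44,62,12] → #
    (4,2)@(9, 5): e=[22,90,6] → #
    (5,2)@(11, 5): e=[0,118,0] → #  [on edge]
    (6,2)@(13, 5): e=[-22,146,-6] → ·
    (1,3)@(3, 7): e=[90,-18,46] → ·
    (2,3)@(5, 7): e=[68,10,40] → #
  covered (17 px):
    · · · · · · · · · · · ·
    # # · · · · · · · · · ·
    · # # # # # · · · · · ·
    · · # # # # · · · · · ·
    · · · # # # · · · · · ·
    · · · · # # · · · · · ·
    · · · · · # · · · · · ·
    · · · · · · · · · · · ·
    · · · · · · · · · · · ·

Result: [[0,1],[1,1],[1,2],[2,2],[3,2],[4,2],[5,2],[2,3],[3,3],[4,3],[5,3],[3,4],[4,4],[5,4],[4,5],[5,5],[5,6]]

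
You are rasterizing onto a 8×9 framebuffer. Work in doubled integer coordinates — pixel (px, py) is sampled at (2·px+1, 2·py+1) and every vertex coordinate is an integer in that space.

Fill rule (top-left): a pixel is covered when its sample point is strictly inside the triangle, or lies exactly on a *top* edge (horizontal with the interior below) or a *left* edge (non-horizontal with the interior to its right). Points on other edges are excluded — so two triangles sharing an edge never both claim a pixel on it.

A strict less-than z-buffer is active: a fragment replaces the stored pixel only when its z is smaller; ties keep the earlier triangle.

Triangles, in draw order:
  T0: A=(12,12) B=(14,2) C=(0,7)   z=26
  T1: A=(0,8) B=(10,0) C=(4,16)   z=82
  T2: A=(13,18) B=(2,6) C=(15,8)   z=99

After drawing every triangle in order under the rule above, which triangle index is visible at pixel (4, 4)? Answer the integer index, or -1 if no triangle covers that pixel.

T0:
  2·area = 130  (B↔C swapped to make it positive)
  edge (12, 12)→(0, 7): d=(-12,-5) top-left  bias=+0
  edge (0, 7)→(14, 2): d=(14,-5) top-left  bias=+0
  edge (14, 2)→(12, 12): d=(-2,10) right/bottom  bias=-1
    (6,1)@(13, 3): e=[113,9,8] → X
    (7,1)@(15, 3): e=[123,19,-12] → .
    (3,2)@(7, 5): e=[59,7,64] → X
    (4,2)@(9, 5): e=[69,17,44] → X
    (5,2)@(11, 5): e=[79,27,24] → X
    (7,2)@(15, 5): e=[99,47,-16] → .
    (0,3)@(1, 7): e=[5,5,120] → X
    (1,3)@(3, 7): e=[15,15,100] → X
    (2,3)@(5, 7): e=[25,25,80] → X
    (6,3)@(13, 7): e=[65,65,0] → .  [on edge]
    (0,4)@(1, 9): e=[-19,33,116] → .
    (1,4)@(3, 9): e=[-9,43,96] → .
    (5,8)@(11, 17): e=[-65,195,0] → .  [on edge]
  covered (16 px):
    . . . . . . . .
    . . . . . . X .
    . . . X X X X .
    X X X X X X . .
    . . X X X X . .
    . . . . . X . .
    . . . . . . . .
    . . . . . . . .
    . . . . . . . .
T1:
  2·area = 112
  edge (0, 8)→(10, 0): d=(10,-8) top-left  bias=+0
  edge (10, 0)→(4, 16): d=(-6,16) right/bottom  bias=-1
  edge (4, 16)→(0, 8): d=(-4,-8) top-left  bias=+0
    (4,0)@(9, 1): e=[2,10,100] → X
    (5,0)@(11, 1): e=[18,-22,116] → .
    (3,1)@(7, 3): e=[6,30,76] → X
    (4,1)@(9, 3): e=[22,-2,92] → .
    (2,2)@(5, 5): e=[10,50,52] → X
    (4,2)@(9, 5): e=[42,-14,84] → .
    (1,3)@(3, 7): e=[14,70,28] → X
    (4,3)@(9, 7): e=[62,-26,76] → .
    (0,4)@(1, 9): e=[18,90,4] → X
    (3,4)@(7, 9): e=[66,-6,52] → .
    (0,5)@(1, 11): e=[38,78,-4] → .
    (1,5)@(3, 11): e=[54,46,12] → X
  covered (14 px):
    . . . . X . . .
    . . . X . . . .
    . . X X . . . .
    . X X X . . . .
    X X X . . . . .
    . X X . . . . .
    . X X . . . . .
    . . . . . . . .
    . . . . . . . .
T2:
  2·area = 134
  edge (13, 18)→(2, 6): d=(-11,-12) top-left  bias=+0
  edge (2, 6)→(15, 8): d=(13,2) right/bottom  bias=-1
  edge (15, 8)→(13, 18): d=(-2,10) right/bottom  bias=-1
    (1,3)@(3, 7): e=[1,11,122] → X
    (2,3)@(5, 7): e=[25,7,102] → X
    (3,3)@(7, 7): e=[49,3,82] → X
    (4,3)@(9, 7): e=[73,-1,62] → .
    (1,4)@(3, 9): e=[-21,37,118] → .
    (2,4)@(5, 9): e=[3,33,98] → X
    (4,4)@(9, 9): e=[51,25,58] → X
    (5,4)@(11, 9): e=[75,21,38] → X
    (6,4)@(13, 9): e=[99,17,18] → X
    (7,4)@(15, 9): e=[123,13,-2] → .
    (2,5)@(5, 11): e=[-19,59,94] → .
    (3,5)@(7, 11): e=[5,55,74] → X
  covered (18 px):
    . . . . . . . .
    . . . . . . . .
    . . . . . . . .
    . X X X . . . .
    . . X X X X X .
    . . . X X X X .
    . . . . X X X .
    . . . . . X X .
    . . . . . . X .

Z-buffer (winner per pixel, '.' = empty):
  . . . . 1 . . .
  . . . 1 . . 0 .
  . . 1 0 0 0 0 .
  0 0 0 0 0 0 . .
  1 1 0 0 0 0 2 .
  . 1 1 2 2 0 2 .
  . 1 1 . 2 2 2 .
  . . . . . 2 2 .
  . . . . . . 2 .

Final: 0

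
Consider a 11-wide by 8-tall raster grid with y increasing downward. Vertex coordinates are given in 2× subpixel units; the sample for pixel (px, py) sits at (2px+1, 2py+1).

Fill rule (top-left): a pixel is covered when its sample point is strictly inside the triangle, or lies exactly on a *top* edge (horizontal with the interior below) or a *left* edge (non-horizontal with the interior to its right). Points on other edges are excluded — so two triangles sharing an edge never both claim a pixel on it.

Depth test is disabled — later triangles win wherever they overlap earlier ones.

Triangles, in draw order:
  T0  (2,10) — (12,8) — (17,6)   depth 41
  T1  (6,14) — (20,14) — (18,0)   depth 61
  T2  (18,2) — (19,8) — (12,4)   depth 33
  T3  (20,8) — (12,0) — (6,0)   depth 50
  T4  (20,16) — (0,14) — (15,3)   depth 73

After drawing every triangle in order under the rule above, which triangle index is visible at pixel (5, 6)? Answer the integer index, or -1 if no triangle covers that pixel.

T0:
  2·area = 10  (B↔C swapped to make it positive)
  edge (2, 10)→(17, 6): d=(15,-4) top-left  bias=+0
  edge (17, 6)→(12, 8): d=(-5,2) right/bottom  bias=-1
  edge (12, 8)→(2, 10): d=(-10,2) right/bottom  bias=-1
    (8,3)@(17, 7): e=[15,-5,0] → ·  [on edge]
    (3,4)@(7, 9): e=[5,5,0] → ·  [on edge]
  covered (0 px):
    · · · · · · · · · · ·
    · · · · · · · · · · ·
    · · · · · · · · · · ·
    · · · · · · · · · · ·
    · · · · · · · · · · ·
    · · · · · · · · · · ·
    · · · · · · · · · · ·
    · · · · · · · · · · ·
T1:
  2·area = 196  (B↔C swapped to make it positive)
  edge (6, 14)→(18, 0): d=(12,-14) top-left  bias=+0
  edge (18, 0)→(20, 14): d=(2,14) right/bottom  bias=-1
  edge (20, 14)→(6, 14): d=(-14,0) right/bottom  bias=-1
    (8,1)@(17, 3): e=[22,20,154] → █
    (9,1)@(19, 3): e=[50,-8,154] → ·
    (7,2)@(15, 5): e=[18,52,126] → █
    (9,2)@(19, 5): e=[74,-4,126] → ·
    (6,3)@(13, 7): e=[14,84,98] → █
    (9,3)@(19, 7): e=[98,0,98] → ·  [on edge]
    (5,4)@(11, 9): e=[10,116,70] → █
    (9,4)@(19, 9): e=[122,4,70] → █
    (10,4)@(21, 9): e=[150,-24,70] → ·
    (4,5)@(9, 11): e=[6,148,42] → █
    (10,5)@(21, 11): e=[174,-20,42] → ·
    (3,6)@(7, 13): e=[2,180,14] → █
  covered (24 px):
    · · · · · · · · · · ·
    · · · · · · · · █ · ·
    · · · · · · · █ █ · ·
    · · · · · · █ █ █ · ·
    · · · · · █ █ █ █ █ ·
    · · · · █ █ █ █ █ █ ·
    · · · █ █ █ █ █ █ █ ·
    · · · · · · · · · · ·
T2:
  2·area = 38
  edge (18, 2)→(19, 8): d=(1,6) right/bottom  bias=-1
  edge (19, 8)→(12, 4): d=(-7,-4) top-left  bias=+0
  edge (12, 4)→(18, 2): d=(6,-2) top-left  bias=+0
    (10,0)@(21, 1): e=[-19,57,0] → ·  [on edge]
    (7,1)@(15, 3): e=[19,19,0] → █  [on edge]
    (8,1)@(17, 3): e=[7,27,4] → █
    (9,1)@(19, 3): e=[-5,35,8] → ·
    (4,2)@(9, 5): e=[57,-19,0] → ·  [on edge]
    (7,2)@(15, 5): e=[21,5,12] → █
    (9,2)@(19, 5): e=[-3,21,20] → ·
    (1,3)@(3, 7): e=[95,-57,0] → ·  [on edge]
    (7,3)@(15, 7): e=[23,-9,24] → ·
    (8,3)@(17, 7): e=[11,-1,28] → ·
  covered (4 px):
    · · · · · · · · · · ·
    · · · · · · · █ █ · ·
    · · · · · · · █ █ · ·
    · · · · · · · · · · ·
    · · · · · · · · · · ·
    · · · · · · · · · · ·
    · · · · · · · · · · ·
    · · · · · · · · · · ·
T3:
  2·area = 48  (B↔C swapped to make it positive)
  edge (20, 8)→(6, 0): d=(-14,-8) top-left  bias=+0
  edge (6, 0)→(12, 0): d=(6,0) top-left  bias=+0
  edge (12, 0)→(20, 8): d=(8,8) right/bottom  bias=-1
    (4,0)@(9, 1): e=[10,6,32] → █
    (5,0)@(11, 1): e=[26,6,16] → █
    (6,0)@(13, 1): e=[42,6,0] → ·  [on edge]
    (4,1)@(9, 3): e=[-18,18,48] → ·
    (5,1)@(11, 3): e=[-2,18,32] → ·
    (6,1)@(13, 3): e=[14,18,16] → █
    (7,1)@(15, 3): e=[30,18,0] → ·  [on edge]
    (6,2)@(13, 5): e=[-14,30,32] → ·
    (7,2)@(15, 5): e=[2,30,16] → █
    (8,2)@(17, 5): e=[18,30,0] → ·  [on edge]
    (7,3)@(15, 7): e=[-26,42,32] → ·
    (9,3)@(19, 7): e=[6,42,0] → ·  [on edge]
    (10,4)@(21, 9): e=[-6,54,0] → ·  [on edge]
  covered (4 px):
    · · · · █ █ · · · · ·
    · · · · · · █ · · · ·
    · · · · · · · █ · · ·
    · · · · · · · · · · ·
    · · · · · · · · · · ·
    · · · · · · · · · · ·
    · · · · · · · · · · ·
    · · · · · · · · · · ·
T4:
  2·area = 250
  edge (20, 16)→(0, 14): d=(-20,-2) top-left  bias=+0
  edge (0, 14)→(15, 3): d=(15,-11) top-left  bias=+0
  edge (15, 3)→(20, 16): d=(5,13) right/bottom  bias=-1
    (7,1)@(15, 3): e=[250,0,0] → ·  [on edge]
    (6,2)@(13, 5): e=[206,8,36] → █
    (7,2)@(15, 5): e=[210,30,10] → █
    (8,2)@(17, 5): e=[214,52,-16] → ·
    (5,3)@(11, 7): e=[162,16,72] → █
    (8,3)@(17, 7): e=[174,82,-6] → ·
    (3,4)@(7, 9): e=[114,2,134] → █
    (4,4)@(9, 9): e=[118,24,108] → █
    (8,4)@(17, 9): e=[134,112,4] → █
    (9,4)@(19, 9): e=[138,134,-22] → ·
    (2,5)@(5, 11): e=[70,10,170] → █
    (9,5)@(19, 11): e=[98,164,-12] → ·
  covered (31 px):
    · · · · · · · · · · ·
    · · · · · · · · · · ·
    · · · · · · █ █ · · ·
    · · · · · █ █ █ · · ·
    · · · █ █ █ █ █ █ · ·
    · · █ █ █ █ █ █ █ · ·
    · █ █ █ █ █ █ █ █ · ·
    · · · · · █ █ █ █ █ ·

Z-buffer (winner per pixel, '.' = empty):
  . . . . 3 3 . . . . .
  . . . . . . 3 2 2 . .
  . . . . . . 4 4 2 . .
  . . . . . 4 4 4 1 . .
  . . . 4 4 4 4 4 4 1 .
  . . 4 4 4 4 4 4 4 1 .
  . 4 4 4 4 4 4 4 4 1 .
  . . . . . 4 4 4 4 4 .

Answer: 4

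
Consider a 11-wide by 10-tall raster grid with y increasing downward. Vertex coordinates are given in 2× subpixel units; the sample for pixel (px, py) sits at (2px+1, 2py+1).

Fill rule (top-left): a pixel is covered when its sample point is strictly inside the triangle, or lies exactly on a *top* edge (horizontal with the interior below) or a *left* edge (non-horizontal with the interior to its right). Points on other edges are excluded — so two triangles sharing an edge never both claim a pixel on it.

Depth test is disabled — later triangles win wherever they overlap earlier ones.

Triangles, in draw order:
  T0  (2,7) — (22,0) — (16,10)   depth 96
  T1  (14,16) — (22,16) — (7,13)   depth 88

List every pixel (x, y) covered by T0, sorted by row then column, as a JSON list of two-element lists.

T0:
  2·area = 158
  edge (2, 7)→(22, 0): d=(20,-7) top-left  bias=+0
  edge (22, 0)→(16, 10): d=(-6,10) right/bottom  bias=-1
  edge (16, 10)→(2, 7): d=(-14,-3) top-left  bias=+0
    (10,0)@(21, 1): e=[13,4,141] → #
    (7,1)@(15, 3): e=[11,52,95] → #
    (8,1)@(17, 3): e=[25,32,101] → #
    (9,1)@(19, 3): e=[39,12,107] → #
    (10,1)@(21, 3): e=[53,-8,113] → ·
    (4,2)@(9, 5): e=[9,100,49] → #
    (5,2)@(11, 5): e=[23,80,55] → #
    (6,2)@(13, 5): e=[37,60,61] → #
    (9,2)@(19, 5): e=[79,0,79] → ·  [on edge]
    (1,3)@(3, 7): e=[7,148,3] → #
    (2,3)@(5, 7): e=[21,128,9] → #
    (3,3)@(7, 7): e=[35,108,15] → #
    (6,7)@(13, 15): e=[237,0,-79] → ·  [on edge]
  covered (19 px):
    · · · · · · · · · · #
    · · · · · · · # # # ·
    · · · · # # # # # · ·
    · # # # # # # # # · ·
    · · · · · · # # · · ·
    · · · · · · · · · · ·
    · · · · · · · · · · ·
    · · · · · · · · · · ·
    · · · · · · · · · · ·
    · · · · · · · · · · ·
T1:
  2·area = 24  (B↔C swapped to make it positive)
  edge (14, 16)→(7, 13): d=(-7,-3) top-left  bias=+0
  edge (7, 13)→(22, 16): d=(15,3) right/bottom  bias=-1
  edge (22, 16)→(14, 16): d=(-8,0) right/bottom  bias=-1
    (3,6)@(7, 13): e=[0,0,24] → ·  [on edge]
    (6,7)@(13, 15): e=[4,12,8] → #
    (7,7)@(15, 15): e=[10,6,8] → #
    (8,7)@(17, 15): e=[16,0,8] → ·  [on edge]
    (6,8)@(13, 17): e=[-10,42,-8] → ·
    (7,8)@(15, 17): e=[-4,36,-8] → ·
    (10,9)@(21, 19): e=[0,48,-24] → ·  [on edge]
  covered (2 px):
    · · · · · · · · · · ·
    · · · · · · · · · · ·
    · · · · · · · · · · ·
    · · · · · · · · · · ·
    · · · · · · · · · · ·
    · · · · · · · · · · ·
    · · · · · · · · · · ·
    · · · · · · # # · · ·
    · · · · · · · · · · ·
    · · · · · · · · · · ·

Result: [[10,0],[7,1],[8,1],[9,1],[4,2],[5,2],[6,2],[7,2],[8,2],[1,3],[2,3],[3,3],[4,3],[5,3],[6,3],[7,3],[8,3],[6,4],[7,4]]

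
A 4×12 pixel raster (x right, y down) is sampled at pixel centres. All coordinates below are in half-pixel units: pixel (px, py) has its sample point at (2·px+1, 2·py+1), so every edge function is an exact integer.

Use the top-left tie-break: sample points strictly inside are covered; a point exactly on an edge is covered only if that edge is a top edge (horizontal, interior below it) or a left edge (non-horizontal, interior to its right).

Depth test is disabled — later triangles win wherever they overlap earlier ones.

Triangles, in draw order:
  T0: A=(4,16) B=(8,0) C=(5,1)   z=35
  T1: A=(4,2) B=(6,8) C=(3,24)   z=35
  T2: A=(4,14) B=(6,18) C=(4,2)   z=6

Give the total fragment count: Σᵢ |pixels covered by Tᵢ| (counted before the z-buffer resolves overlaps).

T0:
  2·area = 44  (B↔C swapped to make it positive)
  edge (4, 16)→(5, 1): d=(1,-15) top-left  bias=+0
  edge (5, 1)→(8, 0): d=(3,-1) top-left  bias=+0
  edge (8, 0)→(4, 16): d=(-4,16) right/bottom  bias=-1
    (2,0)@(5, 1): e=[0,0,44] → █  [on edge]
    (3,0)@(7, 1): e=[30,2,12] → █
    (2,1)@(5, 3): e=[2,6,36] → █
    (2,2)@(5, 5): e=[4,12,28] → █
    (3,2)@(7, 5): e=[34,14,-4] → ·
    (2,3)@(5, 7): e=[6,18,20] → █
    (3,3)@(7, 7): e=[36,20,-12] → ·
    (2,4)@(5, 9): e=[8,24,12] → █
    (3,4)@(7, 9): e=[38,26,-20] → ·
    (2,5)@(5, 11): e=[10,30,4] → █
    (3,5)@(7, 11): e=[40,32,-28] → ·
    (2,6)@(5, 13): e=[12,36,-4] → ·
  covered (8 px):
    · · █ █
    · · █ █
    · · █ ·
    · · █ ·
    · · █ ·
    · · █ ·
    · · · ·
    · · · ·
    · · · ·
    · · · ·
    · · · ·
    · · · ·
T1:
  2·area = 50
  edge (4, 2)→(6, 8): d=(2,6) right/bottom  bias=-1
  edge (6, 8)→(3, 24): d=(-3,16) right/bottom  bias=-1
  edge (3, 24)→(4, 2): d=(1,-22) top-left  bias=+0
    (2,2)@(5, 5): e=[0,25,25] → ·  [on edge]
    (2,3)@(5, 7): e=[4,19,27] → █
    (3,3)@(7, 7): e=[-8,-13,71] → ·
    (2,4)@(5, 9): e=[8,13,29] → █
    (3,4)@(7, 9): e=[-4,-19,73] → ·
    (2,5)@(5, 11): e=[12,7,31] → █
    (3,5)@(7, 11): e=[0,-25,75] → ·  [on edge]
    (2,6)@(5, 13): e=[16,1,33] → █
    (3,6)@(7, 13): e=[4,-31,77] → ·
    (2,7)@(5, 15): e=[20,-5,35] → ·
  covered (4 px):
    · · · ·
    · · · ·
    · · · ·
    · · █ ·
    · · █ ·
    · · █ ·
    · · █ ·
    · · · ·
    · · · ·
    · · · ·
    · · · ·
    · · · ·
T2:
  2·area = 24  (B↔C swapped to make it positive)
  edge (4, 14)→(4, 2): d=(0,-12) top-left  bias=+0
  edge (4, 2)→(6, 18): d=(2,16) right/bottom  bias=-1
  edge (6, 18)→(4, 14): d=(-2,-4) top-left  bias=+0
    (2,5)@(5, 11): e=[12,2,10] → █
    (3,5)@(7, 11): e=[36,-30,18] → ·
    (2,6)@(5, 13): e=[12,6,6] → █
    (3,6)@(7, 13): e=[36,-26,14] → ·
    (2,7)@(5, 15): e=[12,10,2] → █
    (3,7)@(7, 15): e=[36,-22,10] → ·
    (2,8)@(5, 17): e=[12,14,-2] → ·
  covered (3 px):
    · · · ·
    · · · ·
    · · · ·
    · · · ·
    · · · ·
    · · █ ·
    · · █ ·
    · · █ ·
    · · · ·
    · · · ·
    · · · ·
    · · · ·

Final: 15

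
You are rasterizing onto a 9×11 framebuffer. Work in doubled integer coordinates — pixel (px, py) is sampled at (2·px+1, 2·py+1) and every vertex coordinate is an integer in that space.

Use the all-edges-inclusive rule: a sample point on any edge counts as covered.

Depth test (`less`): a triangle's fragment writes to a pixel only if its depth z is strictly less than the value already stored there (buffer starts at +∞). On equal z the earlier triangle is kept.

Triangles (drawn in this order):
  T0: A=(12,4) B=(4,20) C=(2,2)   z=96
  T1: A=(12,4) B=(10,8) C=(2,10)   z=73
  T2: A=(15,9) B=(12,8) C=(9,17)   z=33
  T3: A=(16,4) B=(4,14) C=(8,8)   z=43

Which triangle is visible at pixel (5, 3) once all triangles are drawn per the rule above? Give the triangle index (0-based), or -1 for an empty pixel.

T0:
  2·area = 176
  edge (12, 4)→(4, 20): d=(-8,16) inclusive
  edge (4, 20)→(2, 2): d=(-2,-18) inclusive
  edge (2, 2)→(12, 4): d=(10,2) inclusive
    (1,1)@(3, 3): e=[152,16,8] → #
    (2,1)@(5, 3): e=[120,52,4] → #
    (3,1)@(7, 3): e=[88,88,0] → #  [on edge]
    (4,1)@(9, 3): e=[56,124,-4] → ·
    (1,2)@(3, 5): e=[136,12,28] → #
    (4,2)@(9, 5): e=[40,120,16] → #
    (5,2)@(11, 5): e=[8,156,12] → #
    (6,2)@(13, 5): e=[-24,192,8] → ·
    (8,2)@(17, 5): e=[-88,264,0] → ·  [on edge]
    (1,3)@(3, 7): e=[120,8,48] → #
    (5,3)@(11, 7): e=[-8,152,32] → ·
    (1,4)@(3, 9): e=[104,4,68] → #
    (1,5)@(3, 11): e=[88,0,88] → #  [on edge]
  covered (23 px):
    · · · · · · · · ·
    · # # # · · · · ·
    · # # # # # · · ·
    · # # # # · · · ·
    · # # # # · · · ·
    · # # # · · · · ·
    · · # # · · · · ·
    · · # · · · · · ·
    · · # · · · · · ·
    · · · · · · · · ·
    · · · · · · · · ·
T1:
  2·area = 28
  edge (12, 4)→(10, 8): d=(-2,4) inclusive
  edge (10, 8)→(2, 10): d=(-8,2) inclusive
  edge (2, 10)→(12, 4): d=(10,-6) inclusive
    (8,0)@(17, 1): e=[-14,42,0] → ·  [on edge]
    (5,2)@(11, 5): e=[2,22,4] → #
    (6,2)@(13, 5): e=[-6,18,16] → ·
    (3,3)@(7, 7): e=[14,14,0] → #  [on edge]
    (4,3)@(9, 7): e=[6,10,12] → #
    (5,3)@(11, 7): e=[-2,6,24] → ·
    (2,4)@(5, 9): e=[18,2,8] → #
    (3,4)@(7, 9): e=[10,-2,20] → ·
    (4,4)@(9, 9): e=[2,-6,32] → ·
    (2,5)@(5, 11): e=[14,-14,28] → ·
  covered (4 px):
    · · · · · · · · ·
    · · · · · · · · ·
    · · · · · # · · ·
    · · · # # · · · ·
    · · # · · · · · ·
    · · · · · · · · ·
    · · · · · · · · ·
    · · · · · · · · ·
    · · · · · · · · ·
    · · · · · · · · ·
    · · · · · · · · ·
T2:
  2·area = 30  (B↔C swapped to make it positive)
  edge (15, 9)→(9, 17): d=(-6,8) inclusive
  edge (9, 17)→(12, 8): d=(3,-9) inclusive
  edge (12, 8)→(15, 9): d=(3,1) inclusive
    (1,2)@(3, 5): e=[120,-90,0] → ·  [on edge]
    (6,2)@(13, 5): e=[40,0,-10] → ·  [on edge]
    (4,3)@(9, 7): e=[60,-30,0] → ·  [on edge]
    (6,4)@(13, 9): e=[16,12,2] → #
    (7,4)@(15, 9): e=[0,30,0] → #  [on edge]
    (8,4)@(17, 9): e=[-16,48,-2] → ·
    (5,5)@(11, 11): e=[20,0,10] → #  [on edge]
    (7,5)@(15, 11): e=[-12,36,6] → ·
    (5,6)@(11, 13): e=[8,6,16] → #
    (6,6)@(13, 13): e=[-8,24,14] → ·
    (5,7)@(11, 15): e=[-4,12,22] → ·
    (4,8)@(9, 17): e=[0,0,30] → #  [on edge]
  covered (6 px):
    · · · · · · · · ·
    · · · · · · · · ·
    · · · · · · · · ·
    · · · · · · · · ·
    · · · · · · # # ·
    · · · · · # # · ·
    · · · · · # · · ·
    · · · · · · · · ·
    · · · · # · · · ·
    · · · · · · · · ·
    · · · · · · · · ·
T3:
  2·area = 32
  edge (16, 4)→(4, 14): d=(-12,10) inclusive
  edge (4, 14)→(8, 8): d=(4,-6) inclusive
  edge (8, 8)→(16, 4): d=(8,-4) inclusive
    (5,3)@(11, 7): e=[14,14,4] → #
    (6,3)@(13, 7): e=[-6,26,12] → ·
    (4,4)@(9, 9): e=[10,10,12] → #
    (5,4)@(11, 9): e=[-10,22,20] → ·
    (3,5)@(7, 11): e=[6,6,20] → #
    (4,5)@(9, 11): e=[-14,18,28] → ·
    (2,6)@(5, 13): e=[2,2,28] → #
    (3,6)@(7, 13): e=[-18,14,36] → ·
    (2,7)@(5, 15): e=[-22,10,44] → ·
  covered (4 px):
    · · · · · · · · ·
    · · · · · · · · ·
    · · · · · · · · ·
    · · · · · # · · ·
    · · · · # · · · ·
    · · · # · · · · ·
    · · # · · · · · ·
    · · · · · · · · ·
    · · · · · · · · ·
    · · · · · · · · ·
    · · · · · · · · ·

Z-buffer (winner per pixel, '.' = empty):
  . . . . . . . . .
  . 0 0 0 . . . . .
  . 0 0 0 0 1 . . .
  . 0 0 1 1 3 . . .
  . 0 1 0 3 . 2 2 .
  . 0 0 3 . 2 2 . .
  . . 3 0 . 2 . . .
  . . 0 . . . . . .
  . . 0 . 2 . . . .
  . . . . . . . . .
  . . . . . . . . .

Final: 3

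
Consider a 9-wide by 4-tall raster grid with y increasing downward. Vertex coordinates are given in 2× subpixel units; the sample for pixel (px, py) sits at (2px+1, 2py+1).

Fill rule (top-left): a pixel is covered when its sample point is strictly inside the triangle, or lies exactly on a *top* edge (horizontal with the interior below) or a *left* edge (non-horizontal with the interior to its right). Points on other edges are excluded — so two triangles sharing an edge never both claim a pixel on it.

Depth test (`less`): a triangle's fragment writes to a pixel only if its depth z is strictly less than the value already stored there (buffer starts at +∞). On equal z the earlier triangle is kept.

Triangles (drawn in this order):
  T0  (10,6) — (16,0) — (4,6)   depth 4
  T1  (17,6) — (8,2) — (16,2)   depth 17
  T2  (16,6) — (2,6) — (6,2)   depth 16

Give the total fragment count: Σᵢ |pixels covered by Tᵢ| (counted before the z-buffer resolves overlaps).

T0:
  2·area = 36  (B↔C swapped to make it positive)
  edge (10, 6)→(4, 6): d=(-6,0) right/bottom  bias=-1
  edge (4, 6)→(16, 0): d=(12,-6) top-left  bias=+0
  edge (16, 0)→(10, 6): d=(-6,6) right/bottom  bias=-1
    (7,0)@(15, 1): e=[30,6,0] → ·  [on edge]
    (5,1)@(11, 3): e=[18,6,12] → #
    (6,1)@(13, 3): e=[18,18,0] → ·  [on edge]
    (3,2)@(7, 5): e=[6,6,24] → #
    (4,2)@(9, 5): e=[6,18,12] → #
    (5,2)@(11, 5): e=[6,30,0] → ·  [on edge]
    (3,3)@(7, 7): e=[-6,30,12] → ·
    (4,3)@(9, 7): e=[-6,42,0] → ·  [on edge]
  covered (3 px):
    · · · · · · · · ·
    · · · · · # · · ·
    · · · # # · · · ·
    · · · · · · · · ·
T1:
  2·area = 32
  edge (17, 6)→(8, 2): d=(-9,-4) top-left  bias=+0
  edge (8, 2)→(16, 2): d=(8,0) top-left  bias=+0
  edge (16, 2)→(17, 6): d=(1,4) right/bottom  bias=-1
    (5,1)@(11, 3): e=[3,8,21] → #
    (6,1)@(13, 3): e=[11,8,13] → #
    (7,1)@(15, 3): e=[19,8,5] → #
    (8,1)@(17, 3): e=[27,8,-3] → ·
    (5,2)@(11, 5): e=[-15,24,23] → ·
    (6,2)@(13, 5): e=[-7,24,15] → ·
    (7,2)@(15, 5): e=[1,24,7] → #
    (8,2)@(17, 5): e=[9,24,-1] → ·
    (7,3)@(15, 7): e=[-17,40,9] → ·
  covered (4 px):
    · · · · · · · · ·
    · · · · · # # # ·
    · · · · · · · # ·
    · · · · · · · · ·
T2:
  2·area = 56
  edge (16, 6)→(2, 6): d=(-14,0) right/bottom  bias=-1
  edge (2, 6)→(6, 2): d=(4,-4) top-left  bias=+0
  edge (6, 2)→(16, 6): d=(10,4) right/bottom  bias=-1
    (3,0)@(7, 1): e=[70,0,-14] → ·  [on edge]
    (2,1)@(5, 3): e=[42,0,14] → #  [on edge]
    (3,1)@(7, 3): e=[42,8,6] → #
    (4,1)@(9, 3): e=[42,16,-2] → ·
    (1,2)@(3, 5): e=[14,0,42] → #  [on edge]
    (4,2)@(9, 5): e=[14,24,18] → #
    (5,2)@(11, 5): e=[14,32,10] → #
    (6,2)@(13, 5): e=[14,40,2] → #
    (7,2)@(15, 5): e=[14,48,-6] → ·
    (0,3)@(1, 7): e=[-14,0,70] → ·  [on edge]
    (1,3)@(3, 7): e=[-14,8,62] → ·
    (2,3)@(5, 7): e=[-14,16,54] → ·
  covered (8 px):
    · · · · · · · · ·
    · · # # · · · · ·
    · # # # # # # · ·
    · · · · · · · · ·

Answer: 15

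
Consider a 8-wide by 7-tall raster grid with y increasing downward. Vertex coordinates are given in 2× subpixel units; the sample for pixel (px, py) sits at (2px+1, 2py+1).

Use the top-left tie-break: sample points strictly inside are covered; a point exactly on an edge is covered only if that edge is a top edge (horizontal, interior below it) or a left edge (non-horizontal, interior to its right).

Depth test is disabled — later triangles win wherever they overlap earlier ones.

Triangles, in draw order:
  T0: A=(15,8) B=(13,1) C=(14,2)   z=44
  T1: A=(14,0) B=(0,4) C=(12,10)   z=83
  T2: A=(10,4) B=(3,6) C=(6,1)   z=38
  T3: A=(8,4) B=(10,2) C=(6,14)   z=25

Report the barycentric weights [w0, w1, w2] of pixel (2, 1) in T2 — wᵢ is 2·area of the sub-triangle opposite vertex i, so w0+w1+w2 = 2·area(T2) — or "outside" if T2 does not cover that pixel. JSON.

T0:
  2·area = 5
  edge (15, 8)→(13, 1): d=(-2,-7) top-left  bias=+0
  edge (13, 1)→(14, 2): d=(1,1) right/bottom  bias=-1
  edge (14, 2)→(15, 8): d=(1,6) right/bottom  bias=-1
    (6,0)@(13, 1): e=[0,0,5] → ·  [on edge]
    (7,1)@(15, 3): e=[10,0,-5] → ·  [on edge]
  covered (0 px):
    · · · · · · · ·
    · · · · · · · ·
    · · · · · · · ·
    · · · · · · · ·
    · · · · · · · ·
    · · · · · · · ·
    · · · · · · · ·
T1:
  2·area = 132  (B↔C swapped to make it positive)
  edge (14, 0)→(12, 10): d=(-2,10) right/bottom  bias=-1
  edge (12, 10)→(0, 4): d=(-12,-6) top-left  bias=+0
  edge (0, 4)→(14, 0): d=(14,-4) top-left  bias=+0
    (5,0)@(11, 1): e=[28,102,2] → █
    (6,0)@(13, 1): e=[8,114,10] → █
    (7,0)@(15, 1): e=[-12,126,18] → ·
    (2,1)@(5, 3): e=[84,42,6] → █
    (3,1)@(7, 3): e=[64,54,14] → █
    (4,1)@(9, 3): e=[44,66,22] → █
    (7,1)@(15, 3): e=[-16,102,46] → ·
    (1,2)@(3, 5): e=[100,6,26] → █
    (6,2)@(13, 5): e=[0,66,66] → ·  [on edge]
    (1,3)@(3, 7): e=[96,-18,54] → ·
    (2,3)@(5, 7): e=[76,-6,62] → ·
    (3,3)@(7, 7): e=[56,6,70] → █
  covered (16 px):
    · · · · · █ █ ·
    · · █ █ █ █ █ ·
    · █ █ █ █ █ · ·
    · · · █ █ █ · ·
    · · · · · █ · ·
    · · · · · · · ·
    · · · · · · · ·
T2:
  2·area = 29
  edge (10, 4)→(3, 6): d=(-7,2) right/bottom  bias=-1
  edge (3, 6)→(6, 1): d=(3,-5) top-left  bias=+0
  edge (6, 1)→(10, 4): d=(4,3) right/bottom  bias=-1
    (2,1)@(5, 3): e=[17,1,11] → █
    (3,1)@(7, 3): e=[13,11,5] → █
    (4,1)@(9, 3): e=[9,21,-1] → ·
    (2,2)@(5, 5): e=[3,7,19] → █
    (3,2)@(7, 5): e=[-1,17,13] → ·
    (2,3)@(5, 7): e=[-11,13,27] → ·
  covered (3 px):
    · · · · · · · ·
    · · █ █ · · · ·
    · · █ · · · · ·
    · · · · · · · ·
    · · · · · · · ·
    · · · · · · · ·
    · · · · · · · ·
T3:
  2·area = 16
  edge (8, 4)→(10, 2): d=(2,-2) top-left  bias=+0
  edge (10, 2)→(6, 14): d=(-4,12) right/bottom  bias=-1
  edge (6, 14)→(8, 4): d=(2,-10) top-left  bias=+0
    (5,0)@(11, 1): e=[0,-8,24] → ·  [on edge]
    (4,1)@(9, 3): e=[0,8,8] → █  [on edge]
    (5,1)@(11, 3): e=[4,-16,28] → ·
    (3,2)@(7, 5): e=[0,24,-8] → ·  [on edge]
    (4,2)@(9, 5): e=[4,0,12] → ·  [on edge]
    (2,3)@(5, 7): e=[0,40,-24] → ·  [on edge]
    (1,4)@(3, 9): e=[0,56,-40] → ·  [on edge]
    (3,4)@(7, 9): e=[8,8,0] → █  [on edge]
    (4,4)@(9, 9): e=[12,-16,20] → ·
    (0,5)@(1, 11): e=[0,72,-56] → ·  [on edge]
    (3,5)@(7, 11): e=[12,0,4] → ·  [on edge]
  covered (2 px):
    · · · · · · · ·
    · · · · █ · · ·
    · · · · · · · ·
    · · · · · · · ·
    · · · █ · · · ·
    · · · · · · · ·
    · · · · · · · ·

Final: [1,11,17]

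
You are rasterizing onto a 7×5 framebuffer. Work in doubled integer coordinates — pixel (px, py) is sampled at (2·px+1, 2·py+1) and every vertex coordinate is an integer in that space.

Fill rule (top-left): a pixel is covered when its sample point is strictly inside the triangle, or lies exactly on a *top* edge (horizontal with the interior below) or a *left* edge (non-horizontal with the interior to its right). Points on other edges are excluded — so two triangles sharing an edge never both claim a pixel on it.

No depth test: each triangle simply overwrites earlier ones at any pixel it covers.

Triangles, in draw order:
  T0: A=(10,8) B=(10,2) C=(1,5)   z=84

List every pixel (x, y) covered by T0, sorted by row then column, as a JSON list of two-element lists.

T0:
  2·area = 54  (B↔C swapped to make it positive)
  edge (10, 8)→(1, 5): d=(-9,-3) top-left  bias=+0
  edge (1, 5)→(10, 2): d=(9,-3) top-left  bias=+0
  edge (10, 2)→(10, 8): d=(0,6) right/bottom  bias=-1
    (6,0)@(13, 1): e=[72,0,-18] → ·  [on edge]
    (3,1)@(7, 3): e=[36,0,18] → █  [on edge]
    (4,1)@(9, 3): e=[42,6,6] → █
    (5,1)@(11, 3): e=[48,12,-6] → ·
    (0,2)@(1, 5): e=[0,0,54] → █  [on edge]
    (1,2)@(3, 5): e=[6,6,42] → █
    (2,2)@(5, 5): e=[12,12,30] → █
    (5,2)@(11, 5): e=[30,30,-6] → ·
    (0,3)@(1, 7): e=[-18,18,54] → ·
    (1,3)@(3, 7): e=[-12,24,42] → ·
    (2,3)@(5, 7): e=[-6,30,30] → ·
    (3,3)@(7, 7): e=[0,36,18] → █  [on edge]
    (6,4)@(13, 9): e=[0,72,-18] → ·  [on edge]
  covered (9 px):
    · · · · · · ·
    · · · █ █ · ·
    █ █ █ █ █ · ·
    · · · █ █ · ·
    · · · · · · ·

Result: [[3,1],[4,1],[0,2],[1,2],[2,2],[3,2],[4,2],[3,3],[4,3]]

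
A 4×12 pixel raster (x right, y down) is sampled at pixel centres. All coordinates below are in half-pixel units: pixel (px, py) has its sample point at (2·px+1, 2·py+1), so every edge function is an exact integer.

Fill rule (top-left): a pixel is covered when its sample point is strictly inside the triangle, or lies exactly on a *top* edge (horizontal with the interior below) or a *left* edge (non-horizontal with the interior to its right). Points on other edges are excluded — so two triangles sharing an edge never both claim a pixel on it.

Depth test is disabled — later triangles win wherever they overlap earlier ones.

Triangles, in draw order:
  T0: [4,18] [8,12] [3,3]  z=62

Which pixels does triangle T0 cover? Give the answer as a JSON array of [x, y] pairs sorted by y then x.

T0:
  2·area = 66  (B↔C swapped to make it positive)
  edge (4, 18)→(3, 3): d=(-1,-15) top-left  bias=+0
  edge (3, 3)→(8, 12): d=(5,9) right/bottom  bias=-1
  edge (8, 12)→(4, 18): d=(-4,6) right/bottom  bias=-1
    (1,1)@(3, 3): e=[0,0,66] → ·  [on edge]
    (2,3)@(5, 7): e=[26,2,38] → #
    (3,3)@(7, 7): e=[56,-16,26] → ·
    (2,4)@(5, 9): e=[24,12,30] → #
    (3,4)@(7, 9): e=[54,-6,18] → ·
    (2,5)@(5, 11): e=[22,22,22] → #
    (3,5)@(7, 11): e=[52,4,10] → #
    (2,6)@(5, 13): e=[20,32,14] → #
    (2,7)@(5, 15): e=[18,42,6] → #
    (3,7)@(7, 15): e=[48,24,-6] → ·
    (2,8)@(5, 17): e=[16,52,-2] → ·
  covered (7 px):
    · · · ·
    · · · ·
    · · · ·
    · · # ·
    · · # ·
    · · # #
    · · # #
    · · # ·
    · · · ·
    · · · ·
    · · · ·
    · · · ·

Answer: [[2,3],[2,4],[2,5],[3,5],[2,6],[3,6],[2,7]]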